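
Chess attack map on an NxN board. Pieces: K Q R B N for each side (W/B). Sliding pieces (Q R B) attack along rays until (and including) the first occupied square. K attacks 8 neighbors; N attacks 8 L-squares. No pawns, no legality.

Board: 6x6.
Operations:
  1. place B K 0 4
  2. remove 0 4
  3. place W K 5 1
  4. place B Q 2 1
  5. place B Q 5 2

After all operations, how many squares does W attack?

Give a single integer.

Answer: 5

Derivation:
Op 1: place BK@(0,4)
Op 2: remove (0,4)
Op 3: place WK@(5,1)
Op 4: place BQ@(2,1)
Op 5: place BQ@(5,2)
Per-piece attacks for W:
  WK@(5,1): attacks (5,2) (5,0) (4,1) (4,2) (4,0)
Union (5 distinct): (4,0) (4,1) (4,2) (5,0) (5,2)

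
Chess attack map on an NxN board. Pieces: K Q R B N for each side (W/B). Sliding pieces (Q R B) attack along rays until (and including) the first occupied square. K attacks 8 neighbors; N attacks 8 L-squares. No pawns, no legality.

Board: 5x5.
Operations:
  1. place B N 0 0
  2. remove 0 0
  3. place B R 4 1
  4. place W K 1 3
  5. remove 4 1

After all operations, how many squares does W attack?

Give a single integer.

Op 1: place BN@(0,0)
Op 2: remove (0,0)
Op 3: place BR@(4,1)
Op 4: place WK@(1,3)
Op 5: remove (4,1)
Per-piece attacks for W:
  WK@(1,3): attacks (1,4) (1,2) (2,3) (0,3) (2,4) (2,2) (0,4) (0,2)
Union (8 distinct): (0,2) (0,3) (0,4) (1,2) (1,4) (2,2) (2,3) (2,4)

Answer: 8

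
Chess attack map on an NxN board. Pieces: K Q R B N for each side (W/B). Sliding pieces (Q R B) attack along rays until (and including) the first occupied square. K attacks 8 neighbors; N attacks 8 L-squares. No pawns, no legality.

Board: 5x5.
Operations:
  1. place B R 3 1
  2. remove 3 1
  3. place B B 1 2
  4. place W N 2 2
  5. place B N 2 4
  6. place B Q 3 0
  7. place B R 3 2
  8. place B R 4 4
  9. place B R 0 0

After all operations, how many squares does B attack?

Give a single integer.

Answer: 21

Derivation:
Op 1: place BR@(3,1)
Op 2: remove (3,1)
Op 3: place BB@(1,2)
Op 4: place WN@(2,2)
Op 5: place BN@(2,4)
Op 6: place BQ@(3,0)
Op 7: place BR@(3,2)
Op 8: place BR@(4,4)
Op 9: place BR@(0,0)
Per-piece attacks for B:
  BR@(0,0): attacks (0,1) (0,2) (0,3) (0,4) (1,0) (2,0) (3,0) [ray(1,0) blocked at (3,0)]
  BB@(1,2): attacks (2,3) (3,4) (2,1) (3,0) (0,3) (0,1) [ray(1,-1) blocked at (3,0)]
  BN@(2,4): attacks (3,2) (4,3) (1,2) (0,3)
  BQ@(3,0): attacks (3,1) (3,2) (4,0) (2,0) (1,0) (0,0) (4,1) (2,1) (1,2) [ray(0,1) blocked at (3,2); ray(-1,0) blocked at (0,0); ray(-1,1) blocked at (1,2)]
  BR@(3,2): attacks (3,3) (3,4) (3,1) (3,0) (4,2) (2,2) [ray(0,-1) blocked at (3,0); ray(-1,0) blocked at (2,2)]
  BR@(4,4): attacks (4,3) (4,2) (4,1) (4,0) (3,4) (2,4) [ray(-1,0) blocked at (2,4)]
Union (21 distinct): (0,0) (0,1) (0,2) (0,3) (0,4) (1,0) (1,2) (2,0) (2,1) (2,2) (2,3) (2,4) (3,0) (3,1) (3,2) (3,3) (3,4) (4,0) (4,1) (4,2) (4,3)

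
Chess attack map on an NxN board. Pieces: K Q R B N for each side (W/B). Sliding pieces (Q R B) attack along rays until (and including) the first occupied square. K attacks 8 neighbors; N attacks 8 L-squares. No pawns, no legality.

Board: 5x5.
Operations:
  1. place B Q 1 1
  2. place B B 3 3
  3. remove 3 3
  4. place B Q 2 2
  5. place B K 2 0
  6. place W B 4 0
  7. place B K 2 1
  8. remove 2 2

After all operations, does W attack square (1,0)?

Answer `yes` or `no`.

Answer: no

Derivation:
Op 1: place BQ@(1,1)
Op 2: place BB@(3,3)
Op 3: remove (3,3)
Op 4: place BQ@(2,2)
Op 5: place BK@(2,0)
Op 6: place WB@(4,0)
Op 7: place BK@(2,1)
Op 8: remove (2,2)
Per-piece attacks for W:
  WB@(4,0): attacks (3,1) (2,2) (1,3) (0,4)
W attacks (1,0): no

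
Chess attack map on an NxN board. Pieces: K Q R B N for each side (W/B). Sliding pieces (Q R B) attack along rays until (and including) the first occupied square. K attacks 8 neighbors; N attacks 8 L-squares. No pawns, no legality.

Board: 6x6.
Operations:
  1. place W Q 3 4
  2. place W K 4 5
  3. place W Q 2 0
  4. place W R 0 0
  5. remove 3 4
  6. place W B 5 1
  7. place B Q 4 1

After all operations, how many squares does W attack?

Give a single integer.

Op 1: place WQ@(3,4)
Op 2: place WK@(4,5)
Op 3: place WQ@(2,0)
Op 4: place WR@(0,0)
Op 5: remove (3,4)
Op 6: place WB@(5,1)
Op 7: place BQ@(4,1)
Per-piece attacks for W:
  WR@(0,0): attacks (0,1) (0,2) (0,3) (0,4) (0,5) (1,0) (2,0) [ray(1,0) blocked at (2,0)]
  WQ@(2,0): attacks (2,1) (2,2) (2,3) (2,4) (2,5) (3,0) (4,0) (5,0) (1,0) (0,0) (3,1) (4,2) (5,3) (1,1) (0,2) [ray(-1,0) blocked at (0,0)]
  WK@(4,5): attacks (4,4) (5,5) (3,5) (5,4) (3,4)
  WB@(5,1): attacks (4,2) (3,3) (2,4) (1,5) (4,0)
Union (27 distinct): (0,0) (0,1) (0,2) (0,3) (0,4) (0,5) (1,0) (1,1) (1,5) (2,0) (2,1) (2,2) (2,3) (2,4) (2,5) (3,0) (3,1) (3,3) (3,4) (3,5) (4,0) (4,2) (4,4) (5,0) (5,3) (5,4) (5,5)

Answer: 27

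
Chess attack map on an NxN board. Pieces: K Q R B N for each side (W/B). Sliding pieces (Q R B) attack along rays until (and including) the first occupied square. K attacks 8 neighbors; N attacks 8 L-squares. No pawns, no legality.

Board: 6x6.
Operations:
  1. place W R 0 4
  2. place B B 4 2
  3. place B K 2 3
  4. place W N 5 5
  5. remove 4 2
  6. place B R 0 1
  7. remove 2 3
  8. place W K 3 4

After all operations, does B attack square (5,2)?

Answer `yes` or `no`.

Op 1: place WR@(0,4)
Op 2: place BB@(4,2)
Op 3: place BK@(2,3)
Op 4: place WN@(5,5)
Op 5: remove (4,2)
Op 6: place BR@(0,1)
Op 7: remove (2,3)
Op 8: place WK@(3,4)
Per-piece attacks for B:
  BR@(0,1): attacks (0,2) (0,3) (0,4) (0,0) (1,1) (2,1) (3,1) (4,1) (5,1) [ray(0,1) blocked at (0,4)]
B attacks (5,2): no

Answer: no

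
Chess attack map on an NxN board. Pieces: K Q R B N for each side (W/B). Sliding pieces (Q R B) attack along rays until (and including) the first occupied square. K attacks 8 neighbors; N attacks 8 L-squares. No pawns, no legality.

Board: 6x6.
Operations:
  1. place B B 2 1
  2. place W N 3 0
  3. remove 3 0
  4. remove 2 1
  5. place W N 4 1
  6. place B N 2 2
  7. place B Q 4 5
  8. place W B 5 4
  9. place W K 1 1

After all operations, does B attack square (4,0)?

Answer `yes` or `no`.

Answer: no

Derivation:
Op 1: place BB@(2,1)
Op 2: place WN@(3,0)
Op 3: remove (3,0)
Op 4: remove (2,1)
Op 5: place WN@(4,1)
Op 6: place BN@(2,2)
Op 7: place BQ@(4,5)
Op 8: place WB@(5,4)
Op 9: place WK@(1,1)
Per-piece attacks for B:
  BN@(2,2): attacks (3,4) (4,3) (1,4) (0,3) (3,0) (4,1) (1,0) (0,1)
  BQ@(4,5): attacks (4,4) (4,3) (4,2) (4,1) (5,5) (3,5) (2,5) (1,5) (0,5) (5,4) (3,4) (2,3) (1,2) (0,1) [ray(0,-1) blocked at (4,1); ray(1,-1) blocked at (5,4)]
B attacks (4,0): no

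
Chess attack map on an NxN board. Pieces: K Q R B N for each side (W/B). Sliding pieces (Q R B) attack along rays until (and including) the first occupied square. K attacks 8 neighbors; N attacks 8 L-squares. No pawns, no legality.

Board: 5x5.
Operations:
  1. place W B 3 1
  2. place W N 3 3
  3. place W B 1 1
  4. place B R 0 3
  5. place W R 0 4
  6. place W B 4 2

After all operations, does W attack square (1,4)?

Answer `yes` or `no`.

Answer: yes

Derivation:
Op 1: place WB@(3,1)
Op 2: place WN@(3,3)
Op 3: place WB@(1,1)
Op 4: place BR@(0,3)
Op 5: place WR@(0,4)
Op 6: place WB@(4,2)
Per-piece attacks for W:
  WR@(0,4): attacks (0,3) (1,4) (2,4) (3,4) (4,4) [ray(0,-1) blocked at (0,3)]
  WB@(1,1): attacks (2,2) (3,3) (2,0) (0,2) (0,0) [ray(1,1) blocked at (3,3)]
  WB@(3,1): attacks (4,2) (4,0) (2,2) (1,3) (0,4) (2,0) [ray(1,1) blocked at (4,2); ray(-1,1) blocked at (0,4)]
  WN@(3,3): attacks (1,4) (4,1) (2,1) (1,2)
  WB@(4,2): attacks (3,3) (3,1) [ray(-1,1) blocked at (3,3); ray(-1,-1) blocked at (3,1)]
W attacks (1,4): yes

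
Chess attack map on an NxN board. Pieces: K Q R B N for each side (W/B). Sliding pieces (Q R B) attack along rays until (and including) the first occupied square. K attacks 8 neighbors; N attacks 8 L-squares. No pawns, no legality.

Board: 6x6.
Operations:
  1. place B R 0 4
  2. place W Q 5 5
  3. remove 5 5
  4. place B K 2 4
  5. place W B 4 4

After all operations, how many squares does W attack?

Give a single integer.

Op 1: place BR@(0,4)
Op 2: place WQ@(5,5)
Op 3: remove (5,5)
Op 4: place BK@(2,4)
Op 5: place WB@(4,4)
Per-piece attacks for W:
  WB@(4,4): attacks (5,5) (5,3) (3,5) (3,3) (2,2) (1,1) (0,0)
Union (7 distinct): (0,0) (1,1) (2,2) (3,3) (3,5) (5,3) (5,5)

Answer: 7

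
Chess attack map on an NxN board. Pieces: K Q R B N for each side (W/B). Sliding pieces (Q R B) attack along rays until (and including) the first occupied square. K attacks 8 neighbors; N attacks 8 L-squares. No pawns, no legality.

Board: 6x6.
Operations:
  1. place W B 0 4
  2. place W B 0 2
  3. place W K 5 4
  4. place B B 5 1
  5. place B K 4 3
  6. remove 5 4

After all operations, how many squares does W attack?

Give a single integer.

Op 1: place WB@(0,4)
Op 2: place WB@(0,2)
Op 3: place WK@(5,4)
Op 4: place BB@(5,1)
Op 5: place BK@(4,3)
Op 6: remove (5,4)
Per-piece attacks for W:
  WB@(0,2): attacks (1,3) (2,4) (3,5) (1,1) (2,0)
  WB@(0,4): attacks (1,5) (1,3) (2,2) (3,1) (4,0)
Union (9 distinct): (1,1) (1,3) (1,5) (2,0) (2,2) (2,4) (3,1) (3,5) (4,0)

Answer: 9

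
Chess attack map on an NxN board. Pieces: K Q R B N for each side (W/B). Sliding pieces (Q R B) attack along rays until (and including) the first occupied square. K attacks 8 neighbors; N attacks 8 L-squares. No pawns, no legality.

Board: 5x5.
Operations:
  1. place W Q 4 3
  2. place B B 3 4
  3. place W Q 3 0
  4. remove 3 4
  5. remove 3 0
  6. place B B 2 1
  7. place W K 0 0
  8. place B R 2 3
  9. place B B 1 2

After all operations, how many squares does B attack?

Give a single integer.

Op 1: place WQ@(4,3)
Op 2: place BB@(3,4)
Op 3: place WQ@(3,0)
Op 4: remove (3,4)
Op 5: remove (3,0)
Op 6: place BB@(2,1)
Op 7: place WK@(0,0)
Op 8: place BR@(2,3)
Op 9: place BB@(1,2)
Per-piece attacks for B:
  BB@(1,2): attacks (2,3) (2,1) (0,3) (0,1) [ray(1,1) blocked at (2,3); ray(1,-1) blocked at (2,1)]
  BB@(2,1): attacks (3,2) (4,3) (3,0) (1,2) (1,0) [ray(1,1) blocked at (4,3); ray(-1,1) blocked at (1,2)]
  BR@(2,3): attacks (2,4) (2,2) (2,1) (3,3) (4,3) (1,3) (0,3) [ray(0,-1) blocked at (2,1); ray(1,0) blocked at (4,3)]
Union (13 distinct): (0,1) (0,3) (1,0) (1,2) (1,3) (2,1) (2,2) (2,3) (2,4) (3,0) (3,2) (3,3) (4,3)

Answer: 13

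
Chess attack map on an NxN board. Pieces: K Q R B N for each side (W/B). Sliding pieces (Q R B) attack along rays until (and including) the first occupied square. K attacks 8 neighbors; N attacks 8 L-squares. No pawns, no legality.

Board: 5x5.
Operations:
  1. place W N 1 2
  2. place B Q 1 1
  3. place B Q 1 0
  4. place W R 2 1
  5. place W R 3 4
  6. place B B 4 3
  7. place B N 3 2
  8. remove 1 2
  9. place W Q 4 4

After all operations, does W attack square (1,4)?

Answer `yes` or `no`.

Answer: yes

Derivation:
Op 1: place WN@(1,2)
Op 2: place BQ@(1,1)
Op 3: place BQ@(1,0)
Op 4: place WR@(2,1)
Op 5: place WR@(3,4)
Op 6: place BB@(4,3)
Op 7: place BN@(3,2)
Op 8: remove (1,2)
Op 9: place WQ@(4,4)
Per-piece attacks for W:
  WR@(2,1): attacks (2,2) (2,3) (2,4) (2,0) (3,1) (4,1) (1,1) [ray(-1,0) blocked at (1,1)]
  WR@(3,4): attacks (3,3) (3,2) (4,4) (2,4) (1,4) (0,4) [ray(0,-1) blocked at (3,2); ray(1,0) blocked at (4,4)]
  WQ@(4,4): attacks (4,3) (3,4) (3,3) (2,2) (1,1) [ray(0,-1) blocked at (4,3); ray(-1,0) blocked at (3,4); ray(-1,-1) blocked at (1,1)]
W attacks (1,4): yes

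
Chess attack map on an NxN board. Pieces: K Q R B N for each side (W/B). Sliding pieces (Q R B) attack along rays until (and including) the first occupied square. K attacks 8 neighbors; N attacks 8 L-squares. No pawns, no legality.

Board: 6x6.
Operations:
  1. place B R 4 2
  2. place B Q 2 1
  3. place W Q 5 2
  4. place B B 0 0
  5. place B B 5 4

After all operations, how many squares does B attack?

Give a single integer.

Op 1: place BR@(4,2)
Op 2: place BQ@(2,1)
Op 3: place WQ@(5,2)
Op 4: place BB@(0,0)
Op 5: place BB@(5,4)
Per-piece attacks for B:
  BB@(0,0): attacks (1,1) (2,2) (3,3) (4,4) (5,5)
  BQ@(2,1): attacks (2,2) (2,3) (2,4) (2,5) (2,0) (3,1) (4,1) (5,1) (1,1) (0,1) (3,2) (4,3) (5,4) (3,0) (1,2) (0,3) (1,0) [ray(1,1) blocked at (5,4)]
  BR@(4,2): attacks (4,3) (4,4) (4,5) (4,1) (4,0) (5,2) (3,2) (2,2) (1,2) (0,2) [ray(1,0) blocked at (5,2)]
  BB@(5,4): attacks (4,5) (4,3) (3,2) (2,1) [ray(-1,-1) blocked at (2,1)]
Union (25 distinct): (0,1) (0,2) (0,3) (1,0) (1,1) (1,2) (2,0) (2,1) (2,2) (2,3) (2,4) (2,5) (3,0) (3,1) (3,2) (3,3) (4,0) (4,1) (4,3) (4,4) (4,5) (5,1) (5,2) (5,4) (5,5)

Answer: 25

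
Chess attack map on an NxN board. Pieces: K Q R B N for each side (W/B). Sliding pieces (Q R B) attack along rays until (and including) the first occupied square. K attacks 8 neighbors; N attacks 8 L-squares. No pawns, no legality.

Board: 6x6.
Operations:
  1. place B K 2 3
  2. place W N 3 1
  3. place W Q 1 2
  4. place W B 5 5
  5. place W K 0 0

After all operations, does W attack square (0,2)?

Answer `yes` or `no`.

Answer: yes

Derivation:
Op 1: place BK@(2,3)
Op 2: place WN@(3,1)
Op 3: place WQ@(1,2)
Op 4: place WB@(5,5)
Op 5: place WK@(0,0)
Per-piece attacks for W:
  WK@(0,0): attacks (0,1) (1,0) (1,1)
  WQ@(1,2): attacks (1,3) (1,4) (1,5) (1,1) (1,0) (2,2) (3,2) (4,2) (5,2) (0,2) (2,3) (2,1) (3,0) (0,3) (0,1) [ray(1,1) blocked at (2,3)]
  WN@(3,1): attacks (4,3) (5,2) (2,3) (1,2) (5,0) (1,0)
  WB@(5,5): attacks (4,4) (3,3) (2,2) (1,1) (0,0) [ray(-1,-1) blocked at (0,0)]
W attacks (0,2): yes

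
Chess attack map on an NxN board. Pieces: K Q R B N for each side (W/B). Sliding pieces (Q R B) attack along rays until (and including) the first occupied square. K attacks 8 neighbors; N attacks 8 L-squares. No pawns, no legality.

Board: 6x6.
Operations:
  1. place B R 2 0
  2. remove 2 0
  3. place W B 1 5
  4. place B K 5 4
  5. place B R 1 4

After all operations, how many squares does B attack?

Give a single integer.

Op 1: place BR@(2,0)
Op 2: remove (2,0)
Op 3: place WB@(1,5)
Op 4: place BK@(5,4)
Op 5: place BR@(1,4)
Per-piece attacks for B:
  BR@(1,4): attacks (1,5) (1,3) (1,2) (1,1) (1,0) (2,4) (3,4) (4,4) (5,4) (0,4) [ray(0,1) blocked at (1,5); ray(1,0) blocked at (5,4)]
  BK@(5,4): attacks (5,5) (5,3) (4,4) (4,5) (4,3)
Union (14 distinct): (0,4) (1,0) (1,1) (1,2) (1,3) (1,5) (2,4) (3,4) (4,3) (4,4) (4,5) (5,3) (5,4) (5,5)

Answer: 14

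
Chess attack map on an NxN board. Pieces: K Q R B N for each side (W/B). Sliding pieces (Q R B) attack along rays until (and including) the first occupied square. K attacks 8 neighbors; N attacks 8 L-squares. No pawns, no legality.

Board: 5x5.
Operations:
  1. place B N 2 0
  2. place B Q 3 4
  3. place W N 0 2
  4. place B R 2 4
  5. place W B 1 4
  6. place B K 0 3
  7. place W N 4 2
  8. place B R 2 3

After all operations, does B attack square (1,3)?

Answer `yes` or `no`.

Answer: yes

Derivation:
Op 1: place BN@(2,0)
Op 2: place BQ@(3,4)
Op 3: place WN@(0,2)
Op 4: place BR@(2,4)
Op 5: place WB@(1,4)
Op 6: place BK@(0,3)
Op 7: place WN@(4,2)
Op 8: place BR@(2,3)
Per-piece attacks for B:
  BK@(0,3): attacks (0,4) (0,2) (1,3) (1,4) (1,2)
  BN@(2,0): attacks (3,2) (4,1) (1,2) (0,1)
  BR@(2,3): attacks (2,4) (2,2) (2,1) (2,0) (3,3) (4,3) (1,3) (0,3) [ray(0,1) blocked at (2,4); ray(0,-1) blocked at (2,0); ray(-1,0) blocked at (0,3)]
  BR@(2,4): attacks (2,3) (3,4) (1,4) [ray(0,-1) blocked at (2,3); ray(1,0) blocked at (3,4); ray(-1,0) blocked at (1,4)]
  BQ@(3,4): attacks (3,3) (3,2) (3,1) (3,0) (4,4) (2,4) (4,3) (2,3) [ray(-1,0) blocked at (2,4); ray(-1,-1) blocked at (2,3)]
B attacks (1,3): yes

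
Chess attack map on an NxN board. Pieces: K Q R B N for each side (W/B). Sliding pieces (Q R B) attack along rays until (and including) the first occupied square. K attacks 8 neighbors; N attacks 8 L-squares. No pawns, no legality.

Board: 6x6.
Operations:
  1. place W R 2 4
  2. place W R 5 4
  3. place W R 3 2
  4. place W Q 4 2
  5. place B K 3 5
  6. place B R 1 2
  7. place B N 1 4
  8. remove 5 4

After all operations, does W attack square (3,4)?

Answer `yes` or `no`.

Answer: yes

Derivation:
Op 1: place WR@(2,4)
Op 2: place WR@(5,4)
Op 3: place WR@(3,2)
Op 4: place WQ@(4,2)
Op 5: place BK@(3,5)
Op 6: place BR@(1,2)
Op 7: place BN@(1,4)
Op 8: remove (5,4)
Per-piece attacks for W:
  WR@(2,4): attacks (2,5) (2,3) (2,2) (2,1) (2,0) (3,4) (4,4) (5,4) (1,4) [ray(-1,0) blocked at (1,4)]
  WR@(3,2): attacks (3,3) (3,4) (3,5) (3,1) (3,0) (4,2) (2,2) (1,2) [ray(0,1) blocked at (3,5); ray(1,0) blocked at (4,2); ray(-1,0) blocked at (1,2)]
  WQ@(4,2): attacks (4,3) (4,4) (4,5) (4,1) (4,0) (5,2) (3,2) (5,3) (5,1) (3,3) (2,4) (3,1) (2,0) [ray(-1,0) blocked at (3,2); ray(-1,1) blocked at (2,4)]
W attacks (3,4): yes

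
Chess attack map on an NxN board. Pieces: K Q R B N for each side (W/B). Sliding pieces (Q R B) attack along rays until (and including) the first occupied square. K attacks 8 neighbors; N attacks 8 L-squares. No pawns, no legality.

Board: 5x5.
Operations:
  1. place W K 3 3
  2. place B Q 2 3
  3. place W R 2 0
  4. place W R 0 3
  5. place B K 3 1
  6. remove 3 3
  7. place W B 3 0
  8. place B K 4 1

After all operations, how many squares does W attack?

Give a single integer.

Answer: 13

Derivation:
Op 1: place WK@(3,3)
Op 2: place BQ@(2,3)
Op 3: place WR@(2,0)
Op 4: place WR@(0,3)
Op 5: place BK@(3,1)
Op 6: remove (3,3)
Op 7: place WB@(3,0)
Op 8: place BK@(4,1)
Per-piece attacks for W:
  WR@(0,3): attacks (0,4) (0,2) (0,1) (0,0) (1,3) (2,3) [ray(1,0) blocked at (2,3)]
  WR@(2,0): attacks (2,1) (2,2) (2,3) (3,0) (1,0) (0,0) [ray(0,1) blocked at (2,3); ray(1,0) blocked at (3,0)]
  WB@(3,0): attacks (4,1) (2,1) (1,2) (0,3) [ray(1,1) blocked at (4,1); ray(-1,1) blocked at (0,3)]
Union (13 distinct): (0,0) (0,1) (0,2) (0,3) (0,4) (1,0) (1,2) (1,3) (2,1) (2,2) (2,3) (3,0) (4,1)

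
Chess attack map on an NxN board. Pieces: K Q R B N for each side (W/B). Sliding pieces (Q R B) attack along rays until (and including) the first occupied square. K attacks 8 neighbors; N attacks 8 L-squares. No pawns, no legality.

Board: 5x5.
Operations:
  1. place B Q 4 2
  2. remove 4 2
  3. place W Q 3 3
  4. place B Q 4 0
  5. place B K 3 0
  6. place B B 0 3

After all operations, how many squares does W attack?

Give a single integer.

Op 1: place BQ@(4,2)
Op 2: remove (4,2)
Op 3: place WQ@(3,3)
Op 4: place BQ@(4,0)
Op 5: place BK@(3,0)
Op 6: place BB@(0,3)
Per-piece attacks for W:
  WQ@(3,3): attacks (3,4) (3,2) (3,1) (3,0) (4,3) (2,3) (1,3) (0,3) (4,4) (4,2) (2,4) (2,2) (1,1) (0,0) [ray(0,-1) blocked at (3,0); ray(-1,0) blocked at (0,3)]
Union (14 distinct): (0,0) (0,3) (1,1) (1,3) (2,2) (2,3) (2,4) (3,0) (3,1) (3,2) (3,4) (4,2) (4,3) (4,4)

Answer: 14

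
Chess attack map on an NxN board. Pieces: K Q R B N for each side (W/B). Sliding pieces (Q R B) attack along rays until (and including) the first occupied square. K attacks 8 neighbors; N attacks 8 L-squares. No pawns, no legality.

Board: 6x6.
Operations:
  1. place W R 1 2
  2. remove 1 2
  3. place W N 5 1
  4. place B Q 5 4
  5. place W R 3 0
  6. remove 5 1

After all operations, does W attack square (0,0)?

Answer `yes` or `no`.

Answer: yes

Derivation:
Op 1: place WR@(1,2)
Op 2: remove (1,2)
Op 3: place WN@(5,1)
Op 4: place BQ@(5,4)
Op 5: place WR@(3,0)
Op 6: remove (5,1)
Per-piece attacks for W:
  WR@(3,0): attacks (3,1) (3,2) (3,3) (3,4) (3,5) (4,0) (5,0) (2,0) (1,0) (0,0)
W attacks (0,0): yes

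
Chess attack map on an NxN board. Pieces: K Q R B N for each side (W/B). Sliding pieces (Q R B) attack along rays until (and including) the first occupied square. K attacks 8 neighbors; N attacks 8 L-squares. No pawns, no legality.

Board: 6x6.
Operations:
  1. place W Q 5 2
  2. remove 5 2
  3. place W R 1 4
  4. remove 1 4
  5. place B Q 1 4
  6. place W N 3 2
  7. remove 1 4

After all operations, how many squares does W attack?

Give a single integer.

Op 1: place WQ@(5,2)
Op 2: remove (5,2)
Op 3: place WR@(1,4)
Op 4: remove (1,4)
Op 5: place BQ@(1,4)
Op 6: place WN@(3,2)
Op 7: remove (1,4)
Per-piece attacks for W:
  WN@(3,2): attacks (4,4) (5,3) (2,4) (1,3) (4,0) (5,1) (2,0) (1,1)
Union (8 distinct): (1,1) (1,3) (2,0) (2,4) (4,0) (4,4) (5,1) (5,3)

Answer: 8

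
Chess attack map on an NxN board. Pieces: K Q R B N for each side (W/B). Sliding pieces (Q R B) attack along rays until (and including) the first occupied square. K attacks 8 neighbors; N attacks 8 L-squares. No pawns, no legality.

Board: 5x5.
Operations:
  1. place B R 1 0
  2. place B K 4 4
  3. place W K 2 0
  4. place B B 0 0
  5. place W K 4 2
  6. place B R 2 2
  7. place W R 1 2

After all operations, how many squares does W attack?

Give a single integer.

Op 1: place BR@(1,0)
Op 2: place BK@(4,4)
Op 3: place WK@(2,0)
Op 4: place BB@(0,0)
Op 5: place WK@(4,2)
Op 6: place BR@(2,2)
Op 7: place WR@(1,2)
Per-piece attacks for W:
  WR@(1,2): attacks (1,3) (1,4) (1,1) (1,0) (2,2) (0,2) [ray(0,-1) blocked at (1,0); ray(1,0) blocked at (2,2)]
  WK@(2,0): attacks (2,1) (3,0) (1,0) (3,1) (1,1)
  WK@(4,2): attacks (4,3) (4,1) (3,2) (3,3) (3,1)
Union (13 distinct): (0,2) (1,0) (1,1) (1,3) (1,4) (2,1) (2,2) (3,0) (3,1) (3,2) (3,3) (4,1) (4,3)

Answer: 13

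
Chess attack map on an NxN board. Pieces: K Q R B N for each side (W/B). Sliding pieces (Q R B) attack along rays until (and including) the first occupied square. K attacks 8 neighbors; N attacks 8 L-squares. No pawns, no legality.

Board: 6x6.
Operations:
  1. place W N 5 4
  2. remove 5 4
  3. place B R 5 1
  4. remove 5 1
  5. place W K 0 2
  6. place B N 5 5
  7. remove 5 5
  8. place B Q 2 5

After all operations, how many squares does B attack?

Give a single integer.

Answer: 15

Derivation:
Op 1: place WN@(5,4)
Op 2: remove (5,4)
Op 3: place BR@(5,1)
Op 4: remove (5,1)
Op 5: place WK@(0,2)
Op 6: place BN@(5,5)
Op 7: remove (5,5)
Op 8: place BQ@(2,5)
Per-piece attacks for B:
  BQ@(2,5): attacks (2,4) (2,3) (2,2) (2,1) (2,0) (3,5) (4,5) (5,5) (1,5) (0,5) (3,4) (4,3) (5,2) (1,4) (0,3)
Union (15 distinct): (0,3) (0,5) (1,4) (1,5) (2,0) (2,1) (2,2) (2,3) (2,4) (3,4) (3,5) (4,3) (4,5) (5,2) (5,5)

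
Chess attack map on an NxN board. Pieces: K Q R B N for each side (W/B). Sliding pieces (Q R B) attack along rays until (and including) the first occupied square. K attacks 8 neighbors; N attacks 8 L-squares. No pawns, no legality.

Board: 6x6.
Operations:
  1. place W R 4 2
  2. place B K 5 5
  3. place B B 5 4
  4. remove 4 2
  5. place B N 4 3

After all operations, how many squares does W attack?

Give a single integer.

Answer: 0

Derivation:
Op 1: place WR@(4,2)
Op 2: place BK@(5,5)
Op 3: place BB@(5,4)
Op 4: remove (4,2)
Op 5: place BN@(4,3)
Per-piece attacks for W:
Union (0 distinct): (none)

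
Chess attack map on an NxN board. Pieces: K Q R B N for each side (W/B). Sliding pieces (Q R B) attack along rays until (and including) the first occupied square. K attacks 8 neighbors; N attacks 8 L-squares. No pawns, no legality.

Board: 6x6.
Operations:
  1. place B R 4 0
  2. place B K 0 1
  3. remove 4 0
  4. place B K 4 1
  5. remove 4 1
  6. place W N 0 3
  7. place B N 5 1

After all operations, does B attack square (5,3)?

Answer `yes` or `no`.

Op 1: place BR@(4,0)
Op 2: place BK@(0,1)
Op 3: remove (4,0)
Op 4: place BK@(4,1)
Op 5: remove (4,1)
Op 6: place WN@(0,3)
Op 7: place BN@(5,1)
Per-piece attacks for B:
  BK@(0,1): attacks (0,2) (0,0) (1,1) (1,2) (1,0)
  BN@(5,1): attacks (4,3) (3,2) (3,0)
B attacks (5,3): no

Answer: no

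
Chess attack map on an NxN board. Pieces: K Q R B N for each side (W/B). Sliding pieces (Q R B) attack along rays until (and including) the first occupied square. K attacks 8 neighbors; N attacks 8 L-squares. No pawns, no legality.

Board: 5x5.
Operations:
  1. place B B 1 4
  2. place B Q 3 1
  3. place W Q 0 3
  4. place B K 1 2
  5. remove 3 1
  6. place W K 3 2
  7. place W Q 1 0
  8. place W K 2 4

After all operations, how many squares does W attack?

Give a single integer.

Answer: 21

Derivation:
Op 1: place BB@(1,4)
Op 2: place BQ@(3,1)
Op 3: place WQ@(0,3)
Op 4: place BK@(1,2)
Op 5: remove (3,1)
Op 6: place WK@(3,2)
Op 7: place WQ@(1,0)
Op 8: place WK@(2,4)
Per-piece attacks for W:
  WQ@(0,3): attacks (0,4) (0,2) (0,1) (0,0) (1,3) (2,3) (3,3) (4,3) (1,4) (1,2) [ray(1,1) blocked at (1,4); ray(1,-1) blocked at (1,2)]
  WQ@(1,0): attacks (1,1) (1,2) (2,0) (3,0) (4,0) (0,0) (2,1) (3,2) (0,1) [ray(0,1) blocked at (1,2); ray(1,1) blocked at (3,2)]
  WK@(2,4): attacks (2,3) (3,4) (1,4) (3,3) (1,3)
  WK@(3,2): attacks (3,3) (3,1) (4,2) (2,2) (4,3) (4,1) (2,3) (2,1)
Union (21 distinct): (0,0) (0,1) (0,2) (0,4) (1,1) (1,2) (1,3) (1,4) (2,0) (2,1) (2,2) (2,3) (3,0) (3,1) (3,2) (3,3) (3,4) (4,0) (4,1) (4,2) (4,3)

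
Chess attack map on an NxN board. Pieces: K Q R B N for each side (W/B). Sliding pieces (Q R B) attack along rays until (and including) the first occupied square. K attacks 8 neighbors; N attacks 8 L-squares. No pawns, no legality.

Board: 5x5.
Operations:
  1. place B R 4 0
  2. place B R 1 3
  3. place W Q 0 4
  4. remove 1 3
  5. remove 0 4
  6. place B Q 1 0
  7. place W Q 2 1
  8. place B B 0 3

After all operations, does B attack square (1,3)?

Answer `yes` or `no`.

Op 1: place BR@(4,0)
Op 2: place BR@(1,3)
Op 3: place WQ@(0,4)
Op 4: remove (1,3)
Op 5: remove (0,4)
Op 6: place BQ@(1,0)
Op 7: place WQ@(2,1)
Op 8: place BB@(0,3)
Per-piece attacks for B:
  BB@(0,3): attacks (1,4) (1,2) (2,1) [ray(1,-1) blocked at (2,1)]
  BQ@(1,0): attacks (1,1) (1,2) (1,3) (1,4) (2,0) (3,0) (4,0) (0,0) (2,1) (0,1) [ray(1,0) blocked at (4,0); ray(1,1) blocked at (2,1)]
  BR@(4,0): attacks (4,1) (4,2) (4,3) (4,4) (3,0) (2,0) (1,0) [ray(-1,0) blocked at (1,0)]
B attacks (1,3): yes

Answer: yes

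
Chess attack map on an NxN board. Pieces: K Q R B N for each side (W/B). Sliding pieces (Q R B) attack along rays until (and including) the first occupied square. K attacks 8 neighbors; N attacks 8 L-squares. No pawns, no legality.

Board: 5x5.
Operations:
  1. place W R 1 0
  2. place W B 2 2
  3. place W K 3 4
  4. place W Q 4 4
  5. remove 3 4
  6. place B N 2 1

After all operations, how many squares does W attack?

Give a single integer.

Answer: 18

Derivation:
Op 1: place WR@(1,0)
Op 2: place WB@(2,2)
Op 3: place WK@(3,4)
Op 4: place WQ@(4,4)
Op 5: remove (3,4)
Op 6: place BN@(2,1)
Per-piece attacks for W:
  WR@(1,0): attacks (1,1) (1,2) (1,3) (1,4) (2,0) (3,0) (4,0) (0,0)
  WB@(2,2): attacks (3,3) (4,4) (3,1) (4,0) (1,3) (0,4) (1,1) (0,0) [ray(1,1) blocked at (4,4)]
  WQ@(4,4): attacks (4,3) (4,2) (4,1) (4,0) (3,4) (2,4) (1,4) (0,4) (3,3) (2,2) [ray(-1,-1) blocked at (2,2)]
Union (18 distinct): (0,0) (0,4) (1,1) (1,2) (1,3) (1,4) (2,0) (2,2) (2,4) (3,0) (3,1) (3,3) (3,4) (4,0) (4,1) (4,2) (4,3) (4,4)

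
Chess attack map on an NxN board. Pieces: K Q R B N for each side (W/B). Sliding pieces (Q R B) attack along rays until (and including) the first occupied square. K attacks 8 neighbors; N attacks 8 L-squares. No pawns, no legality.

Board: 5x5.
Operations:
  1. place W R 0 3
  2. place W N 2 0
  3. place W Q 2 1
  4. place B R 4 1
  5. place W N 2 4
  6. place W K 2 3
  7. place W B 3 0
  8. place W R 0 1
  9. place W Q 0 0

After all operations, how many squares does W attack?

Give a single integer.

Op 1: place WR@(0,3)
Op 2: place WN@(2,0)
Op 3: place WQ@(2,1)
Op 4: place BR@(4,1)
Op 5: place WN@(2,4)
Op 6: place WK@(2,3)
Op 7: place WB@(3,0)
Op 8: place WR@(0,1)
Op 9: place WQ@(0,0)
Per-piece attacks for W:
  WQ@(0,0): attacks (0,1) (1,0) (2,0) (1,1) (2,2) (3,3) (4,4) [ray(0,1) blocked at (0,1); ray(1,0) blocked at (2,0)]
  WR@(0,1): attacks (0,2) (0,3) (0,0) (1,1) (2,1) [ray(0,1) blocked at (0,3); ray(0,-1) blocked at (0,0); ray(1,0) blocked at (2,1)]
  WR@(0,3): attacks (0,4) (0,2) (0,1) (1,3) (2,3) [ray(0,-1) blocked at (0,1); ray(1,0) blocked at (2,3)]
  WN@(2,0): attacks (3,2) (4,1) (1,2) (0,1)
  WQ@(2,1): attacks (2,2) (2,3) (2,0) (3,1) (4,1) (1,1) (0,1) (3,2) (4,3) (3,0) (1,2) (0,3) (1,0) [ray(0,1) blocked at (2,3); ray(0,-1) blocked at (2,0); ray(1,0) blocked at (4,1); ray(-1,0) blocked at (0,1); ray(1,-1) blocked at (3,0); ray(-1,1) blocked at (0,3)]
  WK@(2,3): attacks (2,4) (2,2) (3,3) (1,3) (3,4) (3,2) (1,4) (1,2)
  WN@(2,4): attacks (3,2) (4,3) (1,2) (0,3)
  WB@(3,0): attacks (4,1) (2,1) [ray(1,1) blocked at (4,1); ray(-1,1) blocked at (2,1)]
Union (23 distinct): (0,0) (0,1) (0,2) (0,3) (0,4) (1,0) (1,1) (1,2) (1,3) (1,4) (2,0) (2,1) (2,2) (2,3) (2,4) (3,0) (3,1) (3,2) (3,3) (3,4) (4,1) (4,3) (4,4)

Answer: 23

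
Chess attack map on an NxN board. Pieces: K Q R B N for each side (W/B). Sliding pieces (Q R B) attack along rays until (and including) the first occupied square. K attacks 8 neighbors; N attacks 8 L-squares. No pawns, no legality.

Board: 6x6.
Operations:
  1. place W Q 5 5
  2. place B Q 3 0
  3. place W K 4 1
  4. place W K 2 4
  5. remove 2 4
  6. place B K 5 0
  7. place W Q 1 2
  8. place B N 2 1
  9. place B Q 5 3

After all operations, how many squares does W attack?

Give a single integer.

Answer: 29

Derivation:
Op 1: place WQ@(5,5)
Op 2: place BQ@(3,0)
Op 3: place WK@(4,1)
Op 4: place WK@(2,4)
Op 5: remove (2,4)
Op 6: place BK@(5,0)
Op 7: place WQ@(1,2)
Op 8: place BN@(2,1)
Op 9: place BQ@(5,3)
Per-piece attacks for W:
  WQ@(1,2): attacks (1,3) (1,4) (1,5) (1,1) (1,0) (2,2) (3,2) (4,2) (5,2) (0,2) (2,3) (3,4) (4,5) (2,1) (0,3) (0,1) [ray(1,-1) blocked at (2,1)]
  WK@(4,1): attacks (4,2) (4,0) (5,1) (3,1) (5,2) (5,0) (3,2) (3,0)
  WQ@(5,5): attacks (5,4) (5,3) (4,5) (3,5) (2,5) (1,5) (0,5) (4,4) (3,3) (2,2) (1,1) (0,0) [ray(0,-1) blocked at (5,3)]
Union (29 distinct): (0,0) (0,1) (0,2) (0,3) (0,5) (1,0) (1,1) (1,3) (1,4) (1,5) (2,1) (2,2) (2,3) (2,5) (3,0) (3,1) (3,2) (3,3) (3,4) (3,5) (4,0) (4,2) (4,4) (4,5) (5,0) (5,1) (5,2) (5,3) (5,4)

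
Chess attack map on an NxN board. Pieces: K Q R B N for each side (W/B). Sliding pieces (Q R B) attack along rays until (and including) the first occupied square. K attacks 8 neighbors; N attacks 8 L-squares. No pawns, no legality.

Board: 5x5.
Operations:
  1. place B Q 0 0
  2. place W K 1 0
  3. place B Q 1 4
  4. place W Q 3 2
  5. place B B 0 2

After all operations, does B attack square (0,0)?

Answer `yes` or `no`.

Answer: no

Derivation:
Op 1: place BQ@(0,0)
Op 2: place WK@(1,0)
Op 3: place BQ@(1,4)
Op 4: place WQ@(3,2)
Op 5: place BB@(0,2)
Per-piece attacks for B:
  BQ@(0,0): attacks (0,1) (0,2) (1,0) (1,1) (2,2) (3,3) (4,4) [ray(0,1) blocked at (0,2); ray(1,0) blocked at (1,0)]
  BB@(0,2): attacks (1,3) (2,4) (1,1) (2,0)
  BQ@(1,4): attacks (1,3) (1,2) (1,1) (1,0) (2,4) (3,4) (4,4) (0,4) (2,3) (3,2) (0,3) [ray(0,-1) blocked at (1,0); ray(1,-1) blocked at (3,2)]
B attacks (0,0): no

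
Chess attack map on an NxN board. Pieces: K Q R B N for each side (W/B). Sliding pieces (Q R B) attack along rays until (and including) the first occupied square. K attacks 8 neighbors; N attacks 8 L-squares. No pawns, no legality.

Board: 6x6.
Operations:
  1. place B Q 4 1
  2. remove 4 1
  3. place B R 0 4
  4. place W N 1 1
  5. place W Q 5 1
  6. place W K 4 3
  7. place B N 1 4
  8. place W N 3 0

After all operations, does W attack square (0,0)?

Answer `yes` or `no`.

Answer: no

Derivation:
Op 1: place BQ@(4,1)
Op 2: remove (4,1)
Op 3: place BR@(0,4)
Op 4: place WN@(1,1)
Op 5: place WQ@(5,1)
Op 6: place WK@(4,3)
Op 7: place BN@(1,4)
Op 8: place WN@(3,0)
Per-piece attacks for W:
  WN@(1,1): attacks (2,3) (3,2) (0,3) (3,0)
  WN@(3,0): attacks (4,2) (5,1) (2,2) (1,1)
  WK@(4,3): attacks (4,4) (4,2) (5,3) (3,3) (5,4) (5,2) (3,4) (3,2)
  WQ@(5,1): attacks (5,2) (5,3) (5,4) (5,5) (5,0) (4,1) (3,1) (2,1) (1,1) (4,2) (3,3) (2,4) (1,5) (4,0) [ray(-1,0) blocked at (1,1)]
W attacks (0,0): no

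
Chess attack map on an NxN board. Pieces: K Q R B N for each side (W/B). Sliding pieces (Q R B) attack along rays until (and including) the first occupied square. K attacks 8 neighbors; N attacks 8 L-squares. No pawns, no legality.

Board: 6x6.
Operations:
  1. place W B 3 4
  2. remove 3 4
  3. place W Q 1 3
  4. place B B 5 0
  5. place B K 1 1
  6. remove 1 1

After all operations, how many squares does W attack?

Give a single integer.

Op 1: place WB@(3,4)
Op 2: remove (3,4)
Op 3: place WQ@(1,3)
Op 4: place BB@(5,0)
Op 5: place BK@(1,1)
Op 6: remove (1,1)
Per-piece attacks for W:
  WQ@(1,3): attacks (1,4) (1,5) (1,2) (1,1) (1,0) (2,3) (3,3) (4,3) (5,3) (0,3) (2,4) (3,5) (2,2) (3,1) (4,0) (0,4) (0,2)
Union (17 distinct): (0,2) (0,3) (0,4) (1,0) (1,1) (1,2) (1,4) (1,5) (2,2) (2,3) (2,4) (3,1) (3,3) (3,5) (4,0) (4,3) (5,3)

Answer: 17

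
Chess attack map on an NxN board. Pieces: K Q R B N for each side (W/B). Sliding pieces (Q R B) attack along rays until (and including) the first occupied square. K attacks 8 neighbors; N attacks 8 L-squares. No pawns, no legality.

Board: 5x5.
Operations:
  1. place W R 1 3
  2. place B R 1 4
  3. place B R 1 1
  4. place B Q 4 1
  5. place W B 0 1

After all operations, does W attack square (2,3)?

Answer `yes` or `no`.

Answer: yes

Derivation:
Op 1: place WR@(1,3)
Op 2: place BR@(1,4)
Op 3: place BR@(1,1)
Op 4: place BQ@(4,1)
Op 5: place WB@(0,1)
Per-piece attacks for W:
  WB@(0,1): attacks (1,2) (2,3) (3,4) (1,0)
  WR@(1,3): attacks (1,4) (1,2) (1,1) (2,3) (3,3) (4,3) (0,3) [ray(0,1) blocked at (1,4); ray(0,-1) blocked at (1,1)]
W attacks (2,3): yes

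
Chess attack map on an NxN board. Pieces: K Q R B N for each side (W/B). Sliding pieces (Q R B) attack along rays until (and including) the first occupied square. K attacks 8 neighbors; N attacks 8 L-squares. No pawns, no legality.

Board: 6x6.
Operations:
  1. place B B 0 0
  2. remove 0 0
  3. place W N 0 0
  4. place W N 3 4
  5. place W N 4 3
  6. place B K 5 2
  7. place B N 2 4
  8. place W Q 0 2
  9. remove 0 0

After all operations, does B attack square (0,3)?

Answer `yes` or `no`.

Op 1: place BB@(0,0)
Op 2: remove (0,0)
Op 3: place WN@(0,0)
Op 4: place WN@(3,4)
Op 5: place WN@(4,3)
Op 6: place BK@(5,2)
Op 7: place BN@(2,4)
Op 8: place WQ@(0,2)
Op 9: remove (0,0)
Per-piece attacks for B:
  BN@(2,4): attacks (4,5) (0,5) (3,2) (4,3) (1,2) (0,3)
  BK@(5,2): attacks (5,3) (5,1) (4,2) (4,3) (4,1)
B attacks (0,3): yes

Answer: yes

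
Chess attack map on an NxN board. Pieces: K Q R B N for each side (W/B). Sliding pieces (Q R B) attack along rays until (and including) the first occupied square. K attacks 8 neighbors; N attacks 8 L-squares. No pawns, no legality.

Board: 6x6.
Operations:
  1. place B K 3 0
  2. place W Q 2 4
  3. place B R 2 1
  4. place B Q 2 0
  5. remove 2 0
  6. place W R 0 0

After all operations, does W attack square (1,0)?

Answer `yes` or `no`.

Answer: yes

Derivation:
Op 1: place BK@(3,0)
Op 2: place WQ@(2,4)
Op 3: place BR@(2,1)
Op 4: place BQ@(2,0)
Op 5: remove (2,0)
Op 6: place WR@(0,0)
Per-piece attacks for W:
  WR@(0,0): attacks (0,1) (0,2) (0,3) (0,4) (0,5) (1,0) (2,0) (3,0) [ray(1,0) blocked at (3,0)]
  WQ@(2,4): attacks (2,5) (2,3) (2,2) (2,1) (3,4) (4,4) (5,4) (1,4) (0,4) (3,5) (3,3) (4,2) (5,1) (1,5) (1,3) (0,2) [ray(0,-1) blocked at (2,1)]
W attacks (1,0): yes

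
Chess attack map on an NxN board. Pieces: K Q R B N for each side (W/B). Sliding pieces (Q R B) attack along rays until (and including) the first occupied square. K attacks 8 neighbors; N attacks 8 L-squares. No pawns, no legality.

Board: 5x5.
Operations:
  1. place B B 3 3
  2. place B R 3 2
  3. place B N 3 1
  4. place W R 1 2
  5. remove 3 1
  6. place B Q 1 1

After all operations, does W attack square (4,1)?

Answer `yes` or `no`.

Op 1: place BB@(3,3)
Op 2: place BR@(3,2)
Op 3: place BN@(3,1)
Op 4: place WR@(1,2)
Op 5: remove (3,1)
Op 6: place BQ@(1,1)
Per-piece attacks for W:
  WR@(1,2): attacks (1,3) (1,4) (1,1) (2,2) (3,2) (0,2) [ray(0,-1) blocked at (1,1); ray(1,0) blocked at (3,2)]
W attacks (4,1): no

Answer: no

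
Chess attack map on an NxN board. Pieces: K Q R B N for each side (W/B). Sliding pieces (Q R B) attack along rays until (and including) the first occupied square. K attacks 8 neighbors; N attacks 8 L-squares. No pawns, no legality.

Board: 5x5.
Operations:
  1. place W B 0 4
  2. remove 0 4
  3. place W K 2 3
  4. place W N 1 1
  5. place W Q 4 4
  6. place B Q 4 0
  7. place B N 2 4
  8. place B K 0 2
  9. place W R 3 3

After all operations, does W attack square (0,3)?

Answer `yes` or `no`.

Op 1: place WB@(0,4)
Op 2: remove (0,4)
Op 3: place WK@(2,3)
Op 4: place WN@(1,1)
Op 5: place WQ@(4,4)
Op 6: place BQ@(4,0)
Op 7: place BN@(2,4)
Op 8: place BK@(0,2)
Op 9: place WR@(3,3)
Per-piece attacks for W:
  WN@(1,1): attacks (2,3) (3,2) (0,3) (3,0)
  WK@(2,3): attacks (2,4) (2,2) (3,3) (1,3) (3,4) (3,2) (1,4) (1,2)
  WR@(3,3): attacks (3,4) (3,2) (3,1) (3,0) (4,3) (2,3) [ray(-1,0) blocked at (2,3)]
  WQ@(4,4): attacks (4,3) (4,2) (4,1) (4,0) (3,4) (2,4) (3,3) [ray(0,-1) blocked at (4,0); ray(-1,0) blocked at (2,4); ray(-1,-1) blocked at (3,3)]
W attacks (0,3): yes

Answer: yes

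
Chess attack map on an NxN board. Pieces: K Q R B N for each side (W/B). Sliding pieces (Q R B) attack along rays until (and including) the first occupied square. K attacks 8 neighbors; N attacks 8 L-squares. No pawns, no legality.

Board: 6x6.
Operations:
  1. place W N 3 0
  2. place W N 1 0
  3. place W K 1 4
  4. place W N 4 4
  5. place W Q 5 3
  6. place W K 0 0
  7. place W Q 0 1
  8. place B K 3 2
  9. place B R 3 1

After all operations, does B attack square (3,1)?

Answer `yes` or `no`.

Answer: yes

Derivation:
Op 1: place WN@(3,0)
Op 2: place WN@(1,0)
Op 3: place WK@(1,4)
Op 4: place WN@(4,4)
Op 5: place WQ@(5,3)
Op 6: place WK@(0,0)
Op 7: place WQ@(0,1)
Op 8: place BK@(3,2)
Op 9: place BR@(3,1)
Per-piece attacks for B:
  BR@(3,1): attacks (3,2) (3,0) (4,1) (5,1) (2,1) (1,1) (0,1) [ray(0,1) blocked at (3,2); ray(0,-1) blocked at (3,0); ray(-1,0) blocked at (0,1)]
  BK@(3,2): attacks (3,3) (3,1) (4,2) (2,2) (4,3) (4,1) (2,3) (2,1)
B attacks (3,1): yes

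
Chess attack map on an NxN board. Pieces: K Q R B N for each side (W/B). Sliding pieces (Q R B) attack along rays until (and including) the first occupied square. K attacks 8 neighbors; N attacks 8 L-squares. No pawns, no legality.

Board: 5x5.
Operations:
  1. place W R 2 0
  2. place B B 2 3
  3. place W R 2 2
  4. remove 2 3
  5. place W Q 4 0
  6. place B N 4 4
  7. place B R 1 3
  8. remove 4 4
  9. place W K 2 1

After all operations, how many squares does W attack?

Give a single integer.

Answer: 18

Derivation:
Op 1: place WR@(2,0)
Op 2: place BB@(2,3)
Op 3: place WR@(2,2)
Op 4: remove (2,3)
Op 5: place WQ@(4,0)
Op 6: place BN@(4,4)
Op 7: place BR@(1,3)
Op 8: remove (4,4)
Op 9: place WK@(2,1)
Per-piece attacks for W:
  WR@(2,0): attacks (2,1) (3,0) (4,0) (1,0) (0,0) [ray(0,1) blocked at (2,1); ray(1,0) blocked at (4,0)]
  WK@(2,1): attacks (2,2) (2,0) (3,1) (1,1) (3,2) (3,0) (1,2) (1,0)
  WR@(2,2): attacks (2,3) (2,4) (2,1) (3,2) (4,2) (1,2) (0,2) [ray(0,-1) blocked at (2,1)]
  WQ@(4,0): attacks (4,1) (4,2) (4,3) (4,4) (3,0) (2,0) (3,1) (2,2) [ray(-1,0) blocked at (2,0); ray(-1,1) blocked at (2,2)]
Union (18 distinct): (0,0) (0,2) (1,0) (1,1) (1,2) (2,0) (2,1) (2,2) (2,3) (2,4) (3,0) (3,1) (3,2) (4,0) (4,1) (4,2) (4,3) (4,4)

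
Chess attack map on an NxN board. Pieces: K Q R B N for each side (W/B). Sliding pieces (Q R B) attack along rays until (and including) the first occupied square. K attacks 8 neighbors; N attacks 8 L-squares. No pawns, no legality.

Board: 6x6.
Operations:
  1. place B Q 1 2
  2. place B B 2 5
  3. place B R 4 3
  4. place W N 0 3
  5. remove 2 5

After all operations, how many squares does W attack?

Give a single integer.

Answer: 4

Derivation:
Op 1: place BQ@(1,2)
Op 2: place BB@(2,5)
Op 3: place BR@(4,3)
Op 4: place WN@(0,3)
Op 5: remove (2,5)
Per-piece attacks for W:
  WN@(0,3): attacks (1,5) (2,4) (1,1) (2,2)
Union (4 distinct): (1,1) (1,5) (2,2) (2,4)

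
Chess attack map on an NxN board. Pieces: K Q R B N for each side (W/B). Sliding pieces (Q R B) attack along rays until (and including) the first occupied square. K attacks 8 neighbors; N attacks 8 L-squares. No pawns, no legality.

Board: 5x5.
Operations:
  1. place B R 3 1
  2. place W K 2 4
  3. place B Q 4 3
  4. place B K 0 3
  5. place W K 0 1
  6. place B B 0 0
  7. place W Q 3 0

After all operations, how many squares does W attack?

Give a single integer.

Op 1: place BR@(3,1)
Op 2: place WK@(2,4)
Op 3: place BQ@(4,3)
Op 4: place BK@(0,3)
Op 5: place WK@(0,1)
Op 6: place BB@(0,0)
Op 7: place WQ@(3,0)
Per-piece attacks for W:
  WK@(0,1): attacks (0,2) (0,0) (1,1) (1,2) (1,0)
  WK@(2,4): attacks (2,3) (3,4) (1,4) (3,3) (1,3)
  WQ@(3,0): attacks (3,1) (4,0) (2,0) (1,0) (0,0) (4,1) (2,1) (1,2) (0,3) [ray(0,1) blocked at (3,1); ray(-1,0) blocked at (0,0); ray(-1,1) blocked at (0,3)]
Union (16 distinct): (0,0) (0,2) (0,3) (1,0) (1,1) (1,2) (1,3) (1,4) (2,0) (2,1) (2,3) (3,1) (3,3) (3,4) (4,0) (4,1)

Answer: 16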